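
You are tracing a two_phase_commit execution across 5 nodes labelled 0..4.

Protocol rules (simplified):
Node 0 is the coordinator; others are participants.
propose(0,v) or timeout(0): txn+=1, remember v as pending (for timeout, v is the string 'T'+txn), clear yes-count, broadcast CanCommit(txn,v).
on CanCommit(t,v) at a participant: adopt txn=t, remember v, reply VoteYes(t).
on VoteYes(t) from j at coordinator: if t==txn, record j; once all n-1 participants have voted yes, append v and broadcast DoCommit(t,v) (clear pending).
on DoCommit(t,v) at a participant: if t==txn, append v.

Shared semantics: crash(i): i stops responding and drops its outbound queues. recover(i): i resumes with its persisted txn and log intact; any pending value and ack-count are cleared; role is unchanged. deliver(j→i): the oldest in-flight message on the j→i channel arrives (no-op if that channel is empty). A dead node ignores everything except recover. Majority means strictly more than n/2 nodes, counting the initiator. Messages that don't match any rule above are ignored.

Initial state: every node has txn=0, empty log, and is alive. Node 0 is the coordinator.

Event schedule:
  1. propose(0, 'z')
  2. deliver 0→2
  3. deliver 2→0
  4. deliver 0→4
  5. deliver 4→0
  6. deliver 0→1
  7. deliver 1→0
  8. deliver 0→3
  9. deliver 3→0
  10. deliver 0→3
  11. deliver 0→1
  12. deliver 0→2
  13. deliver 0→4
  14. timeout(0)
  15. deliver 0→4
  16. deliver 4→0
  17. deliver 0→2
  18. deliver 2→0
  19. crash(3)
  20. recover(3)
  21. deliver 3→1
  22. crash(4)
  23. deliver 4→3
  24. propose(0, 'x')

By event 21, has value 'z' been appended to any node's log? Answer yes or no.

yes

e1 propose(0,'z'): 0[coor,t=1,-]
e2 deliver 0→2: 2[part,t=1,-]
e3 deliver 2→0: ·
e4 deliver 0→4: 4[part,t=1,-]
e5 deliver 4→0: ·
e6 deliver 0→1: 1[part,t=1,-]
e7 deliver 1→0: ·
e8 deliver 0→3: 3[part,t=1,-]
e9 deliver 3→0: 0[coor,t=1,z]
e10 deliver 0→3: 3[part,t=1,z]
e11 deliver 0→1: 1[part,t=1,z]
e12 deliver 0→2: 2[part,t=1,z]
e13 deliver 0→4: 4[part,t=1,z]
e14 timeout(0): 0[coor,t=2,z]
e15 deliver 0→4: 4[part,t=2,z]
e16 deliver 4→0: ·
e17 deliver 0→2: 2[part,t=2,z]
e18 deliver 2→0: ·
e19 crash(3): 3[✗part,t=1,z]
e20 recover(3): 3[part,t=1,z]
e21 deliver 3→1: ·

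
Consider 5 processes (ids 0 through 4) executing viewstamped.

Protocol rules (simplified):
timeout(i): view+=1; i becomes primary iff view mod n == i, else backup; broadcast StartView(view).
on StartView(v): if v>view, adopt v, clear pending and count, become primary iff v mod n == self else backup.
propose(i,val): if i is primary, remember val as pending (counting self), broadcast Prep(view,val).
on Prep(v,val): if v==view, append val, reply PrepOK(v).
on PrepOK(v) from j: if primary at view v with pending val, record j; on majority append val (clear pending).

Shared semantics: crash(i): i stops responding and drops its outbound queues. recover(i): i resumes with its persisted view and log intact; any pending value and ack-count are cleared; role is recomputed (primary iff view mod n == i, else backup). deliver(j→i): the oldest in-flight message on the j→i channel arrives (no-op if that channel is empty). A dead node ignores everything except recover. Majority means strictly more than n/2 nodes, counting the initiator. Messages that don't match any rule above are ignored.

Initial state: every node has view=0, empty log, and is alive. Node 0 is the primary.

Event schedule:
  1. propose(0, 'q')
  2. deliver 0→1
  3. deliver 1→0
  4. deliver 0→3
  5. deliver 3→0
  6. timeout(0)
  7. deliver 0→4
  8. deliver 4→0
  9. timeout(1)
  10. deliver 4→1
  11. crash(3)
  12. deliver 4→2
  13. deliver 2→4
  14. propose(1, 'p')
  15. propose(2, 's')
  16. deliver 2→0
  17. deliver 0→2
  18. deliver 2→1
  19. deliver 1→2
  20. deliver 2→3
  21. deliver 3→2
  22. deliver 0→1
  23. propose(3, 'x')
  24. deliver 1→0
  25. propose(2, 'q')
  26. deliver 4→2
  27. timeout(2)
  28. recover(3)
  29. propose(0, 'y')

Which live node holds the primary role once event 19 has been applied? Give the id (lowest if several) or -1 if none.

1

1. propose(0,'q'):  nop
2. deliver 0→1:  <1:back v0 q>
3. deliver 1→0:  nop
4. deliver 0→3:  <3:back v0 q>
5. deliver 3→0:  <0:prim v0 q>
6. timeout(0):  <0:back v1 q>
7. deliver 0→4:  <4:back v0 q>
8. deliver 4→0:  nop
9. timeout(1):  <1:prim v1 q>
10. deliver 4→1:  nop
11. crash(3):  <3:✗back v0 q>
12. deliver 4→2:  nop
13. deliver 2→4:  nop
14. propose(1,'p'):  nop
15. propose(2,'s'):  nop
16. deliver 2→0:  nop
17. deliver 0→2:  <2:back v0 q>
18. deliver 2→1:  nop
19. deliver 1→2:  <2:back v1 q>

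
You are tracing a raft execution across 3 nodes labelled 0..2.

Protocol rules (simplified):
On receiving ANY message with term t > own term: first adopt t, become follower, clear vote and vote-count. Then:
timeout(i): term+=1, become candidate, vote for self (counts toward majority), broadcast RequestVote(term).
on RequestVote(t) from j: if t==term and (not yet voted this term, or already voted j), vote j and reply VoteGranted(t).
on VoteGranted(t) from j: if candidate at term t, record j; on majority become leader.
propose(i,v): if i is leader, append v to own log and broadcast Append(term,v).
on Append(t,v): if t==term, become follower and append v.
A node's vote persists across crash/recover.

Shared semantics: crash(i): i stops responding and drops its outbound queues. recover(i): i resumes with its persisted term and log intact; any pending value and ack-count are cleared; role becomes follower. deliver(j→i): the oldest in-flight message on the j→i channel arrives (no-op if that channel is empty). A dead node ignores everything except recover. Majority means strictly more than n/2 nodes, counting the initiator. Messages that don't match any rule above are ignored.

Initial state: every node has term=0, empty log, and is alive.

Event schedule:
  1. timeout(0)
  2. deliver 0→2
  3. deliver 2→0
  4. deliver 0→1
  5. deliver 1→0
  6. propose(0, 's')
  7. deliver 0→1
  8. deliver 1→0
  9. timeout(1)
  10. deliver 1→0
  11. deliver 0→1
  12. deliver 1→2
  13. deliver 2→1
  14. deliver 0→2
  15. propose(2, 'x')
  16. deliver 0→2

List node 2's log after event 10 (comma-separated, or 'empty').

empty

step 1 timeout(0): 0={cand,t=1,log=-}
step 2 deliver 0→2: 2={foll,t=1,log=-}
step 3 deliver 2→0: 0={lead,t=1,log=-}
step 4 deliver 0→1: 1={foll,t=1,log=-}
step 5 deliver 1→0: —
step 6 propose(0,'s'): 0={lead,t=1,log=s}
step 7 deliver 0→1: 1={foll,t=1,log=s}
step 8 deliver 1→0: —
step 9 timeout(1): 1={cand,t=2,log=s}
step 10 deliver 1→0: 0={foll,t=2,log=s}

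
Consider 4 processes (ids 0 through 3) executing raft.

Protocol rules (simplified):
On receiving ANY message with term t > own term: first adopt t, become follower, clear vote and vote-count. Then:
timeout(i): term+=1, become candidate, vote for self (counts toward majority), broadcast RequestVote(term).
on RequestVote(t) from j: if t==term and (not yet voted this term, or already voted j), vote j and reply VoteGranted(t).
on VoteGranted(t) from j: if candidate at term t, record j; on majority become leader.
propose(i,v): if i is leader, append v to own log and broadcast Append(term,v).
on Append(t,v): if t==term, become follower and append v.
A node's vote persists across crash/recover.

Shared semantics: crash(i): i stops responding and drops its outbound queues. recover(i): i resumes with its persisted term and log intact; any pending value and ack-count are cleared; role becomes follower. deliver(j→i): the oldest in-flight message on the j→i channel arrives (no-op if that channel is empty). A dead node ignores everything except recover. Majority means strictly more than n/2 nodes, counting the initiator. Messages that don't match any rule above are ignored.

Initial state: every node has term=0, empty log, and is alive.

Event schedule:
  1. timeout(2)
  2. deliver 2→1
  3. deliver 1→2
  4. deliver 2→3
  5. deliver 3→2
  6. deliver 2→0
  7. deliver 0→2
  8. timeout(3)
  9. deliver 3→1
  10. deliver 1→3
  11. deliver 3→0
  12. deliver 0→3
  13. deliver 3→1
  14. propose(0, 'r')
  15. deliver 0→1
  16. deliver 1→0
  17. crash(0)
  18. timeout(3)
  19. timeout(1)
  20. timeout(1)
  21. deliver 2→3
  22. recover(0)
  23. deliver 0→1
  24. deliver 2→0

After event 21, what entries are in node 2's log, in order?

empty

step 1 timeout(2): 2={cand,t=1,log=-}
step 2 deliver 2→1: 1={foll,t=1,log=-}
step 3 deliver 1→2: —
step 4 deliver 2→3: 3={foll,t=1,log=-}
step 5 deliver 3→2: 2={lead,t=1,log=-}
step 6 deliver 2→0: 0={foll,t=1,log=-}
step 7 deliver 0→2: —
step 8 timeout(3): 3={cand,t=2,log=-}
step 9 deliver 3→1: 1={foll,t=2,log=-}
step 10 deliver 1→3: —
step 11 deliver 3→0: 0={foll,t=2,log=-}
step 12 deliver 0→3: 3={lead,t=2,log=-}
step 13 deliver 3→1: —
step 14 propose(0,'r'): —
step 15 deliver 0→1: —
step 16 deliver 1→0: —
step 17 crash(0): 0={✗foll,t=2,log=-}
step 18 timeout(3): 3={cand,t=3,log=-}
step 19 timeout(1): 1={cand,t=3,log=-}
step 20 timeout(1): 1={cand,t=4,log=-}
step 21 deliver 2→3: —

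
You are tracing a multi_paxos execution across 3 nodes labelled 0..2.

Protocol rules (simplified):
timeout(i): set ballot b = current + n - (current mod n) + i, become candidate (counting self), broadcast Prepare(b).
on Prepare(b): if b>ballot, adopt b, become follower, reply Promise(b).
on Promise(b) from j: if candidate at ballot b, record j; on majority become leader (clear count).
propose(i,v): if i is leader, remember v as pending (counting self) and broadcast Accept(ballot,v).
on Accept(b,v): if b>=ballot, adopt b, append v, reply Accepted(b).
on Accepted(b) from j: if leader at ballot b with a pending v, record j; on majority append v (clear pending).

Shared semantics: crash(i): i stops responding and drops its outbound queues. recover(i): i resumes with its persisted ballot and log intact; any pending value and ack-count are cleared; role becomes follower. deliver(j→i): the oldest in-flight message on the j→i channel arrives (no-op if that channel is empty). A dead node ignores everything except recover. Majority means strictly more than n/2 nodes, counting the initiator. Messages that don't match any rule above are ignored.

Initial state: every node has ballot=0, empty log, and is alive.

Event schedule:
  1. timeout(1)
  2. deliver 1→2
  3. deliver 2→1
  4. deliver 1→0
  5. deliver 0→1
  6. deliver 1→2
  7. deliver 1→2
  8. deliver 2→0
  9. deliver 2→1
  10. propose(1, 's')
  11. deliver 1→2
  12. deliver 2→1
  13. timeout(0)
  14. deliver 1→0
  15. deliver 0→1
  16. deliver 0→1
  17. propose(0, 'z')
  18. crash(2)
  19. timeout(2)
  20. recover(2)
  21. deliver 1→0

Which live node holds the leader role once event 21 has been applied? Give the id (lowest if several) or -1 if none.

step 1 timeout(1): 1={cand,b=4,log=-}
step 2 deliver 1→2: 2={foll,b=4,log=-}
step 3 deliver 2→1: 1={lead,b=4,log=-}
step 4 deliver 1→0: 0={foll,b=4,log=-}
step 5 deliver 0→1: —
step 6 deliver 1→2: —
step 7 deliver 1→2: —
step 8 deliver 2→0: —
step 9 deliver 2→1: —
step 10 propose(1,'s'): —
step 11 deliver 1→2: 2={foll,b=4,log=s}
step 12 deliver 2→1: 1={lead,b=4,log=s}
step 13 timeout(0): 0={cand,b=6,log=-}
step 14 deliver 1→0: —
step 15 deliver 0→1: 1={foll,b=6,log=s}
step 16 deliver 0→1: —
step 17 propose(0,'z'): —
step 18 crash(2): 2={✗foll,b=4,log=s}
step 19 timeout(2): —
step 20 recover(2): 2={foll,b=4,log=s}
step 21 deliver 1→0: 0={lead,b=6,log=-}

0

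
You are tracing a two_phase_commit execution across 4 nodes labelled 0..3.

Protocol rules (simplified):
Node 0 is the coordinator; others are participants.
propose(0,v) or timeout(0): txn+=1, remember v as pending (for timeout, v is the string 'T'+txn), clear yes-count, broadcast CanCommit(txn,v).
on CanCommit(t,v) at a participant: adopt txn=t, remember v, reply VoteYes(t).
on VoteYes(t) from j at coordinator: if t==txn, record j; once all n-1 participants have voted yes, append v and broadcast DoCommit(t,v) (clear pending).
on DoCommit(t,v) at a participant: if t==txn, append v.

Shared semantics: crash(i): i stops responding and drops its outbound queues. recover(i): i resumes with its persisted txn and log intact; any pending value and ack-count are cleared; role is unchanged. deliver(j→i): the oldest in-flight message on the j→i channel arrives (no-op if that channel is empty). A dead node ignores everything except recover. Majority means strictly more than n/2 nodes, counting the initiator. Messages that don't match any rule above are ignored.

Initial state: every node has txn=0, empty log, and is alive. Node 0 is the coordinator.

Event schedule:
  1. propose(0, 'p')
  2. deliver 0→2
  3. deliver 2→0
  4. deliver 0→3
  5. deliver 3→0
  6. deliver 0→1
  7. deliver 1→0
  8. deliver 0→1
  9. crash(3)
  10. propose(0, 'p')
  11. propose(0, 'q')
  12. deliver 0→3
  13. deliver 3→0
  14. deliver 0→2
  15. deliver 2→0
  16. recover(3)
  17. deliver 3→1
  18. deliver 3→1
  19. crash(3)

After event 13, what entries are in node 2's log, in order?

empty

after 1 — propose(0,'p'): n0:coor/t1/[-]
after 2 — deliver 0→2: n2:part/t1/[-]
after 3 — deliver 2→0: ·
after 4 — deliver 0→3: n3:part/t1/[-]
after 5 — deliver 3→0: ·
after 6 — deliver 0→1: n1:part/t1/[-]
after 7 — deliver 1→0: n0:coor/t1/[p]
after 8 — deliver 0→1: n1:part/t1/[p]
after 9 — crash(3): n3:✗part/t1/[-]
after 10 — propose(0,'p'): n0:coor/t2/[p]
after 11 — propose(0,'q'): n0:coor/t3/[p]
after 12 — deliver 0→3: ·
after 13 — deliver 3→0: ·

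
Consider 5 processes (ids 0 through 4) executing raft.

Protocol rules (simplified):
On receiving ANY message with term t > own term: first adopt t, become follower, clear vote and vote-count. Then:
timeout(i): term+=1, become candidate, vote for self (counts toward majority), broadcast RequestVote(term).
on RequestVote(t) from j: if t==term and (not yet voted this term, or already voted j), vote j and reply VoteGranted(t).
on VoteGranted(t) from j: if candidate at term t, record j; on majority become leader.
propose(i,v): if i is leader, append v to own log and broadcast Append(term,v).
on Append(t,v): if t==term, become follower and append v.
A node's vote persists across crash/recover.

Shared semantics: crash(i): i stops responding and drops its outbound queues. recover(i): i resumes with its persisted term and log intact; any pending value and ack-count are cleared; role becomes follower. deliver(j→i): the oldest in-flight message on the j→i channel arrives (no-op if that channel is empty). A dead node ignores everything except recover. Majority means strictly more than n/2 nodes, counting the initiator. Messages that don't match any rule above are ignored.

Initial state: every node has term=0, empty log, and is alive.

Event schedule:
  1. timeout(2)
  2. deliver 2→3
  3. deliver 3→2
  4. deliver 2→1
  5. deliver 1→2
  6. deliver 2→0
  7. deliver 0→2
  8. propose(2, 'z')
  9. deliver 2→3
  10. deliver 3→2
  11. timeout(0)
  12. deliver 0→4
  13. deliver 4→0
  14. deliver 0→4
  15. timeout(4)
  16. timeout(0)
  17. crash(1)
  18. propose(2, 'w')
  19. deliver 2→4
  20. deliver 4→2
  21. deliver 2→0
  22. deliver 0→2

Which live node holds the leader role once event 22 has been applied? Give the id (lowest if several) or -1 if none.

after 1 — timeout(2): n2:cand/t1/[-]
after 2 — deliver 2→3: n3:foll/t1/[-]
after 3 — deliver 3→2: ·
after 4 — deliver 2→1: n1:foll/t1/[-]
after 5 — deliver 1→2: n2:lead/t1/[-]
after 6 — deliver 2→0: n0:foll/t1/[-]
after 7 — deliver 0→2: ·
after 8 — propose(2,'z'): n2:lead/t1/[z]
after 9 — deliver 2→3: n3:foll/t1/[z]
after 10 — deliver 3→2: ·
after 11 — timeout(0): n0:cand/t2/[-]
after 12 — deliver 0→4: n4:foll/t2/[-]
after 13 — deliver 4→0: ·
after 14 — deliver 0→4: ·
after 15 — timeout(4): n4:cand/t3/[-]
after 16 — timeout(0): n0:cand/t3/[-]
after 17 — crash(1): n1:✗foll/t1/[-]
after 18 — propose(2,'w'): n2:lead/t1/[z,w]
after 19 — deliver 2→4: ·
after 20 — deliver 4→2: n2:foll/t3/[z,w]
after 21 — deliver 2→0: ·
after 22 — deliver 0→2: ·

-1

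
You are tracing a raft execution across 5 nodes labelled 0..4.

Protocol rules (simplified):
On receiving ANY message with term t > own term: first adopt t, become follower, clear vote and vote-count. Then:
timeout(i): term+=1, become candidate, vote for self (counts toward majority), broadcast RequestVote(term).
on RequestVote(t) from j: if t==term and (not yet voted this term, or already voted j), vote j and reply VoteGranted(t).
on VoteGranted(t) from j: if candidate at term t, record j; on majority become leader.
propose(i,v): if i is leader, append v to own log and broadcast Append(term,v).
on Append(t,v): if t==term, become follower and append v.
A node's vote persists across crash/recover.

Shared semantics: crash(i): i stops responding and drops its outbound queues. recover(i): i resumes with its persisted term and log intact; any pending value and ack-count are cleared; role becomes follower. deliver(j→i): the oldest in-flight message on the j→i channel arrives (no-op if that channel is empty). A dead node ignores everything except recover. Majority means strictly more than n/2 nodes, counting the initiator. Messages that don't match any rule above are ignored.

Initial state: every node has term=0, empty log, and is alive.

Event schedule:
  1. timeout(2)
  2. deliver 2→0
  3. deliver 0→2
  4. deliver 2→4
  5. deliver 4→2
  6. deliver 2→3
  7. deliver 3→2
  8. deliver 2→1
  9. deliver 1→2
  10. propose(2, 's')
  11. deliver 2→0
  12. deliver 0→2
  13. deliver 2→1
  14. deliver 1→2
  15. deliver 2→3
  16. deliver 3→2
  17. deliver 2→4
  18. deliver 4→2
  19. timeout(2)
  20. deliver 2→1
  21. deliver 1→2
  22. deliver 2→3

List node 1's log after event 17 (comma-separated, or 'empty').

s

after 1 — timeout(2): n2:cand/t1/[-]
after 2 — deliver 2→0: n0:foll/t1/[-]
after 3 — deliver 0→2: ·
after 4 — deliver 2→4: n4:foll/t1/[-]
after 5 — deliver 4→2: n2:lead/t1/[-]
after 6 — deliver 2→3: n3:foll/t1/[-]
after 7 — deliver 3→2: ·
after 8 — deliver 2→1: n1:foll/t1/[-]
after 9 — deliver 1→2: ·
after 10 — propose(2,'s'): n2:lead/t1/[s]
after 11 — deliver 2→0: n0:foll/t1/[s]
after 12 — deliver 0→2: ·
after 13 — deliver 2→1: n1:foll/t1/[s]
after 14 — deliver 1→2: ·
after 15 — deliver 2→3: n3:foll/t1/[s]
after 16 — deliver 3→2: ·
after 17 — deliver 2→4: n4:foll/t1/[s]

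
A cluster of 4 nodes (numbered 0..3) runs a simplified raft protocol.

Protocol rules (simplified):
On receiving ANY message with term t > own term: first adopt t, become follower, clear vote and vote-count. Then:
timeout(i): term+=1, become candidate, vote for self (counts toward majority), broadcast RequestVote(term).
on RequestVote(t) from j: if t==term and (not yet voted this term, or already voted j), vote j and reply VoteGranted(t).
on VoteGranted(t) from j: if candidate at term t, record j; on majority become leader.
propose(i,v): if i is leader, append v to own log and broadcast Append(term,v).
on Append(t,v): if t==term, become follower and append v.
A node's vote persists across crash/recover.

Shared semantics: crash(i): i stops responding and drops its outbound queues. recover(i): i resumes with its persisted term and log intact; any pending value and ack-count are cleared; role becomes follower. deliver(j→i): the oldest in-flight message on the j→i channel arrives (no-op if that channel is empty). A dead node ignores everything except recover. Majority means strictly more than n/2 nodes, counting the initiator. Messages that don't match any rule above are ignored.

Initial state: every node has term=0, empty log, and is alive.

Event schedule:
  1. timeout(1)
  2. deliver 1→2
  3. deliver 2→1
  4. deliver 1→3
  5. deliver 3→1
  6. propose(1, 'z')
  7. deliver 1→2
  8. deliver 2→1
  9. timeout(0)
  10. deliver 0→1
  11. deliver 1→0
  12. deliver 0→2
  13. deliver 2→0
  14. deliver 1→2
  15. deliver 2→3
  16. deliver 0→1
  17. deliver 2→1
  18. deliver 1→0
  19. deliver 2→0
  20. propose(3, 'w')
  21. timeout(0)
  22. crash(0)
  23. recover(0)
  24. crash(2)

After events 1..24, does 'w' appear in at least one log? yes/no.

step 1 timeout(1): 1={cand,t=1,log=-}
step 2 deliver 1→2: 2={foll,t=1,log=-}
step 3 deliver 2→1: —
step 4 deliver 1→3: 3={foll,t=1,log=-}
step 5 deliver 3→1: 1={lead,t=1,log=-}
step 6 propose(1,'z'): 1={lead,t=1,log=z}
step 7 deliver 1→2: 2={foll,t=1,log=z}
step 8 deliver 2→1: —
step 9 timeout(0): 0={cand,t=1,log=-}
step 10 deliver 0→1: —
step 11 deliver 1→0: —
step 12 deliver 0→2: —
step 13 deliver 2→0: —
step 14 deliver 1→2: —
step 15 deliver 2→3: —
step 16 deliver 0→1: —
step 17 deliver 2→1: —
step 18 deliver 1→0: 0={foll,t=1,log=z}
step 19 deliver 2→0: —
step 20 propose(3,'w'): —
step 21 timeout(0): 0={cand,t=2,log=z}
step 22 crash(0): 0={✗cand,t=2,log=z}
step 23 recover(0): 0={foll,t=2,log=z}
step 24 crash(2): 2={✗foll,t=1,log=z}

no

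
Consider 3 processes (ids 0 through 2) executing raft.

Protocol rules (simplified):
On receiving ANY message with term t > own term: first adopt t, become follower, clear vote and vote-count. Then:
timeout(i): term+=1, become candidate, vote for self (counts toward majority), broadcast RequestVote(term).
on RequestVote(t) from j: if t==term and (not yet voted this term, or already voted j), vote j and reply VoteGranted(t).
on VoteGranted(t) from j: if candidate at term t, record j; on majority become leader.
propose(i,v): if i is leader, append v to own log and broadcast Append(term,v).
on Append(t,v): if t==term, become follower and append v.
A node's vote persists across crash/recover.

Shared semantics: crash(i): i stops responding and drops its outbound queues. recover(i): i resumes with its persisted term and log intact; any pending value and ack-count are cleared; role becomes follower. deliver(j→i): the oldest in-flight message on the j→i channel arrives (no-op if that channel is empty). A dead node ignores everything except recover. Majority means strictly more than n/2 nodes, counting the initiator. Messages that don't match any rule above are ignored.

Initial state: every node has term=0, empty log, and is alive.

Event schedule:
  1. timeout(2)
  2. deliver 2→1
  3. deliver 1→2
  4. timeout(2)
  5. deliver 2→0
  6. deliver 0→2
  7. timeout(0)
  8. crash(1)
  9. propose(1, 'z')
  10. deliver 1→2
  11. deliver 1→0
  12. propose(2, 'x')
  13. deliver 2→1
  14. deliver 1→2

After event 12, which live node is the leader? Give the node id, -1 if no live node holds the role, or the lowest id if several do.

-1

step 1 timeout(2): 2={cand,t=1,log=-}
step 2 deliver 2→1: 1={foll,t=1,log=-}
step 3 deliver 1→2: 2={lead,t=1,log=-}
step 4 timeout(2): 2={cand,t=2,log=-}
step 5 deliver 2→0: 0={foll,t=1,log=-}
step 6 deliver 0→2: —
step 7 timeout(0): 0={cand,t=2,log=-}
step 8 crash(1): 1={✗foll,t=1,log=-}
step 9 propose(1,'z'): —
step 10 deliver 1→2: —
step 11 deliver 1→0: —
step 12 propose(2,'x'): —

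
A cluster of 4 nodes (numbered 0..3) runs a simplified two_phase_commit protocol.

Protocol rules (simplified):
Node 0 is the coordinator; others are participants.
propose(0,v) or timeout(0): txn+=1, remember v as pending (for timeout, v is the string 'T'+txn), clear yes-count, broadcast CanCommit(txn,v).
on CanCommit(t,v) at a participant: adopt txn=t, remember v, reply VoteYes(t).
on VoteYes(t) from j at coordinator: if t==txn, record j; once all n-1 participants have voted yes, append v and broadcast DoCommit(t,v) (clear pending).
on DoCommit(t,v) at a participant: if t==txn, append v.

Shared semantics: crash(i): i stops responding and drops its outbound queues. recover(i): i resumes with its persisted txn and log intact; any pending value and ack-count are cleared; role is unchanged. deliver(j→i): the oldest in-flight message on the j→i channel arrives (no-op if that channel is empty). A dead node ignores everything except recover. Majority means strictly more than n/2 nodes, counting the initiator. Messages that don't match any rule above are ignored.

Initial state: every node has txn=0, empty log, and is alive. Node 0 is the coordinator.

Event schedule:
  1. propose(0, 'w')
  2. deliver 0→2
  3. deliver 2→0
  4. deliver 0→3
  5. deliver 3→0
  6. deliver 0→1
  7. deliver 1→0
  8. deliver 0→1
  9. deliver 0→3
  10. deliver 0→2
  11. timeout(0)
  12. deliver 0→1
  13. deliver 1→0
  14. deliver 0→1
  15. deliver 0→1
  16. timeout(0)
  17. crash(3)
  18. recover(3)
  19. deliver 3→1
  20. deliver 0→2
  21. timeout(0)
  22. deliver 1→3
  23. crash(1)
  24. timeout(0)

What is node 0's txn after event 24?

e1 propose(0,'w'): 0[coor,t=1,-]
e2 deliver 0→2: 2[part,t=1,-]
e3 deliver 2→0: ·
e4 deliver 0→3: 3[part,t=1,-]
e5 deliver 3→0: ·
e6 deliver 0→1: 1[part,t=1,-]
e7 deliver 1→0: 0[coor,t=1,w]
e8 deliver 0→1: 1[part,t=1,w]
e9 deliver 0→3: 3[part,t=1,w]
e10 deliver 0→2: 2[part,t=1,w]
e11 timeout(0): 0[coor,t=2,w]
e12 deliver 0→1: 1[part,t=2,w]
e13 deliver 1→0: ·
e14 deliver 0→1: ·
e15 deliver 0→1: ·
e16 timeout(0): 0[coor,t=3,w]
e17 crash(3): 3[✗part,t=1,w]
e18 recover(3): 3[part,t=1,w]
e19 deliver 3→1: ·
e20 deliver 0→2: 2[part,t=2,w]
e21 timeout(0): 0[coor,t=4,w]
e22 deliver 1→3: ·
e23 crash(1): 1[✗part,t=2,w]
e24 timeout(0): 0[coor,t=5,w]

5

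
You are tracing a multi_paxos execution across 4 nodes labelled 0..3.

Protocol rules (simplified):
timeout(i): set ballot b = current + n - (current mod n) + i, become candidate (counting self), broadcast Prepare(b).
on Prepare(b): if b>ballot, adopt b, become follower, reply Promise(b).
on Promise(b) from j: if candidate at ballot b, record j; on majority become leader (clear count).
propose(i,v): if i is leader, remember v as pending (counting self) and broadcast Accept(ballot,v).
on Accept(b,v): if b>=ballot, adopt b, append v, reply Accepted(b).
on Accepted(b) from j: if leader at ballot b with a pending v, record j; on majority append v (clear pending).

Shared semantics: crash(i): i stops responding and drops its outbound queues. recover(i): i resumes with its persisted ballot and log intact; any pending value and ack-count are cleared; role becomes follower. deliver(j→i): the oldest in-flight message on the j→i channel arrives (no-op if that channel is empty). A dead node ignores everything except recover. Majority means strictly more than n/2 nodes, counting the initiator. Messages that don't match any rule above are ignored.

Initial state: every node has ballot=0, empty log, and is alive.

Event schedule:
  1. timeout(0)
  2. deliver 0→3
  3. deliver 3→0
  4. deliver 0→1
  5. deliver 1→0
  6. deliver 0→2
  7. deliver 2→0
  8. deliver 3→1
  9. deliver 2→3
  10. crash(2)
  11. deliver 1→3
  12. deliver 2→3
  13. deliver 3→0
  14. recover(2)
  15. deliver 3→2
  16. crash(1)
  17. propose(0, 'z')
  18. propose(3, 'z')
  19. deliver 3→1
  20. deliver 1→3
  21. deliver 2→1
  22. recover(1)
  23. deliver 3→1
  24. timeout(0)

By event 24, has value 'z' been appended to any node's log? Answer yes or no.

[1] timeout(0) → N0(cand b4 [-])
[2] deliver 0→3 → N3(foll b4 [-])
[3] deliver 3→0 → ∅
[4] deliver 0→1 → N1(foll b4 [-])
[5] deliver 1→0 → N0(lead b4 [-])
[6] deliver 0→2 → N2(foll b4 [-])
[7] deliver 2→0 → ∅
[8] deliver 3→1 → ∅
[9] deliver 2→3 → ∅
[10] crash(2) → N2(✗foll b4 [-])
[11] deliver 1→3 → ∅
[12] deliver 2→3 → ∅
[13] deliver 3→0 → ∅
[14] recover(2) → N2(foll b4 [-])
[15] deliver 3→2 → ∅
[16] crash(1) → N1(✗foll b4 [-])
[17] propose(0,'z') → ∅
[18] propose(3,'z') → ∅
[19] deliver 3→1 → ∅
[20] deliver 1→3 → ∅
[21] deliver 2→1 → ∅
[22] recover(1) → N1(foll b4 [-])
[23] deliver 3→1 → ∅
[24] timeout(0) → N0(cand b8 [-])

no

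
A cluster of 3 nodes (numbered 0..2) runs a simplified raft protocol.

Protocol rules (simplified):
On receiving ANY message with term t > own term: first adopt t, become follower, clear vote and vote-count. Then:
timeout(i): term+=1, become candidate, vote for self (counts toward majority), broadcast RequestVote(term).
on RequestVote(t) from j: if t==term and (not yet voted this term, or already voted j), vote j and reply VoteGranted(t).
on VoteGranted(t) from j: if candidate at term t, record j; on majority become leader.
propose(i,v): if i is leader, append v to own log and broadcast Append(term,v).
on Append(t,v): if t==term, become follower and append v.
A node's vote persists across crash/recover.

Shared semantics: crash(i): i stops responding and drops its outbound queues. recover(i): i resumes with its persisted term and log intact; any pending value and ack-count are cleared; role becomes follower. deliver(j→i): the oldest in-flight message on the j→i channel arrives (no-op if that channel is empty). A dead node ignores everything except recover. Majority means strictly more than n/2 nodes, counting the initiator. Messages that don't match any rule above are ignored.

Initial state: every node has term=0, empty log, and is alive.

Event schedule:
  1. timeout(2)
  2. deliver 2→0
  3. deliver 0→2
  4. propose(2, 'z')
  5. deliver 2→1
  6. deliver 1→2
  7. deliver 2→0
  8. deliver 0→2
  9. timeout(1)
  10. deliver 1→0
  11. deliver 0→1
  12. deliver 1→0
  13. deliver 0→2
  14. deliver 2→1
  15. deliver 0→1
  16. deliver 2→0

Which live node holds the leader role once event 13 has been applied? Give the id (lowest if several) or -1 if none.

1. timeout(2):  <2:cand t1 ->
2. deliver 2→0:  <0:foll t1 ->
3. deliver 0→2:  <2:lead t1 ->
4. propose(2,'z'):  <2:lead t1 z>
5. deliver 2→1:  <1:foll t1 ->
6. deliver 1→2:  nop
7. deliver 2→0:  <0:foll t1 z>
8. deliver 0→2:  nop
9. timeout(1):  <1:cand t2 ->
10. deliver 1→0:  <0:foll t2 z>
11. deliver 0→1:  <1:lead t2 ->
12. deliver 1→0:  nop
13. deliver 0→2:  nop

1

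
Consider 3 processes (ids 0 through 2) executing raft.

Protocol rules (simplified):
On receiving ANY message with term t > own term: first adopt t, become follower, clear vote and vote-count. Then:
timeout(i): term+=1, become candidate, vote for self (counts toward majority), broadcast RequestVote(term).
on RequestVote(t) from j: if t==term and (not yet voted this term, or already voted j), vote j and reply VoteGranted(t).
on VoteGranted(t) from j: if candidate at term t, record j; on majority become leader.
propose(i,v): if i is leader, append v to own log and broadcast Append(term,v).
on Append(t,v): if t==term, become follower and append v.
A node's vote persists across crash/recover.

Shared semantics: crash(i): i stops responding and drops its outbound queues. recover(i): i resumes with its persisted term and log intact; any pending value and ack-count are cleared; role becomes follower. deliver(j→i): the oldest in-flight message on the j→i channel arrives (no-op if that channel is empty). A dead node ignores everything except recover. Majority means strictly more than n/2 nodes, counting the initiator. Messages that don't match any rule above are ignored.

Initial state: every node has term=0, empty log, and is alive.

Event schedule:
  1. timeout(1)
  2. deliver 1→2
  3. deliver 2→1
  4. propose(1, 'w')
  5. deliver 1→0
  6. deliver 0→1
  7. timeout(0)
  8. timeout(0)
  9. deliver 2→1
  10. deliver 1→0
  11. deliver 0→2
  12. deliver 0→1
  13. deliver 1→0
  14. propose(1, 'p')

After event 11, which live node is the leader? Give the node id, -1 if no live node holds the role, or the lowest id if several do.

1

1. timeout(1):  <1:cand t1 ->
2. deliver 1→2:  <2:foll t1 ->
3. deliver 2→1:  <1:lead t1 ->
4. propose(1,'w'):  <1:lead t1 w>
5. deliver 1→0:  <0:foll t1 ->
6. deliver 0→1:  nop
7. timeout(0):  <0:cand t2 ->
8. timeout(0):  <0:cand t3 ->
9. deliver 2→1:  nop
10. deliver 1→0:  nop
11. deliver 0→2:  <2:foll t2 ->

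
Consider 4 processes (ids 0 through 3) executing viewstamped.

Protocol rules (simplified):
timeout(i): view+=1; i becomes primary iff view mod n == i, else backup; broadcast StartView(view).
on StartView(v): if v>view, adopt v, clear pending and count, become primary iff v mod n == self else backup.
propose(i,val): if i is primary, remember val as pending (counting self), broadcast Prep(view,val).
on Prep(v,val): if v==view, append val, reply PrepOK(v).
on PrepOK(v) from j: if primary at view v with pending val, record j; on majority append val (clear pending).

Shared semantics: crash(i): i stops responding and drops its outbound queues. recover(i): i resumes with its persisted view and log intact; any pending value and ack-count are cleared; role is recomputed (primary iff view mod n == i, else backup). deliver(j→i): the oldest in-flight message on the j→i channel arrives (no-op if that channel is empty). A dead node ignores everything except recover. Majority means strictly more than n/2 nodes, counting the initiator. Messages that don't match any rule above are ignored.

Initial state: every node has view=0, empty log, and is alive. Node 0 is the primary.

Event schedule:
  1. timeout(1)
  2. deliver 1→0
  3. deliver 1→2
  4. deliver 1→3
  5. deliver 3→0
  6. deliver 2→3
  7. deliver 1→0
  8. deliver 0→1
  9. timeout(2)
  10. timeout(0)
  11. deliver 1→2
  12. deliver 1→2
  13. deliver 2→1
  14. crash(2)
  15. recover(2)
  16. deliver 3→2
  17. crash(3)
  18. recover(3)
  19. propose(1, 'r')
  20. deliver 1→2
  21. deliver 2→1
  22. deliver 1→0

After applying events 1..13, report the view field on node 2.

1. timeout(1):  <1:prim v1 ->
2. deliver 1→0:  <0:back v1 ->
3. deliver 1→2:  <2:back v1 ->
4. deliver 1→3:  <3:back v1 ->
5. deliver 3→0:  nop
6. deliver 2→3:  nop
7. deliver 1→0:  nop
8. deliver 0→1:  nop
9. timeout(2):  <2:prim v2 ->
10. timeout(0):  <0:back v2 ->
11. deliver 1→2:  nop
12. deliver 1→2:  nop
13. deliver 2→1:  <1:back v2 ->

2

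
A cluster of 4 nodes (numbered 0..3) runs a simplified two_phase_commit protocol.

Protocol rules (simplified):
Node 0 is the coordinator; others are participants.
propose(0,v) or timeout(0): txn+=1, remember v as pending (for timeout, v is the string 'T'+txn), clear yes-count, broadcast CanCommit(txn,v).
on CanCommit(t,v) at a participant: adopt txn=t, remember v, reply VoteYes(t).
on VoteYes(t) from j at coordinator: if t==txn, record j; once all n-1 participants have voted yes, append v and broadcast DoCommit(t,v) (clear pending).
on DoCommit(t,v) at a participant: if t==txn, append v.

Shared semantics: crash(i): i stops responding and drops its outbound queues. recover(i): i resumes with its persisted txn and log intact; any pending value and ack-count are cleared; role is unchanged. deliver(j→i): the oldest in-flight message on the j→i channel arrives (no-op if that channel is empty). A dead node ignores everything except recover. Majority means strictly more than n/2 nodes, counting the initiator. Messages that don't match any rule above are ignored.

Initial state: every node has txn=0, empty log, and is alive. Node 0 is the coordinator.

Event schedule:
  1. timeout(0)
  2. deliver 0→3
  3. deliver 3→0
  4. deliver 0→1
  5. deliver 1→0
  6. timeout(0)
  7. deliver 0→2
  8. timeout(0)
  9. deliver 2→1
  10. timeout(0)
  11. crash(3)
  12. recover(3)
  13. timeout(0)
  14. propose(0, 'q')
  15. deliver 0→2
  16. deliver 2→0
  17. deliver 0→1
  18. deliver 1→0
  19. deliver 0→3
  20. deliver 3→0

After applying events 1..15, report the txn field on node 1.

1

e1 timeout(0): 0[coor,t=1,-]
e2 deliver 0→3: 3[part,t=1,-]
e3 deliver 3→0: ·
e4 deliver 0→1: 1[part,t=1,-]
e5 deliver 1→0: ·
e6 timeout(0): 0[coor,t=2,-]
e7 deliver 0→2: 2[part,t=1,-]
e8 timeout(0): 0[coor,t=3,-]
e9 deliver 2→1: ·
e10 timeout(0): 0[coor,t=4,-]
e11 crash(3): 3[✗part,t=1,-]
e12 recover(3): 3[part,t=1,-]
e13 timeout(0): 0[coor,t=5,-]
e14 propose(0,'q'): 0[coor,t=6,-]
e15 deliver 0→2: 2[part,t=2,-]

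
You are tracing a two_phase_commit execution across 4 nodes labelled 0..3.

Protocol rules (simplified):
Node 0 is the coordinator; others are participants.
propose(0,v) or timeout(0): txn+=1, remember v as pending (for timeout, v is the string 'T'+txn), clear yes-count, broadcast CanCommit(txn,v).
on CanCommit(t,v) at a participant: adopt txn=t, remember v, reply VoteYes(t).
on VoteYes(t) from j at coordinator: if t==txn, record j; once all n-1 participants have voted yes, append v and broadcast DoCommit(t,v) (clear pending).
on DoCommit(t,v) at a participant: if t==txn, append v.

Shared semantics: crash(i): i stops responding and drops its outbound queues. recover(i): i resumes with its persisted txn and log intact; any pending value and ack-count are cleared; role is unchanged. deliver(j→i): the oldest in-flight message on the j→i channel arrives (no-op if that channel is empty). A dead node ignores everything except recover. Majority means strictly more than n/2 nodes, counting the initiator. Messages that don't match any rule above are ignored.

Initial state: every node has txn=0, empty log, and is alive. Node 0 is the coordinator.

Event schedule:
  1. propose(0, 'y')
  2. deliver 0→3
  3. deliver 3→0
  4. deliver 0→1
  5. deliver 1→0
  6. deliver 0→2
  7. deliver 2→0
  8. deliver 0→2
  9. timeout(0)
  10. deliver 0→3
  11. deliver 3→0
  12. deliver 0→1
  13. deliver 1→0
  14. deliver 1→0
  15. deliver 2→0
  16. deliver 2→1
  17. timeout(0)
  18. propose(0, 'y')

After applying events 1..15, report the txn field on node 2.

1

step 1 propose(0,'y'): 0={coor,t=1,log=-}
step 2 deliver 0→3: 3={part,t=1,log=-}
step 3 deliver 3→0: —
step 4 deliver 0→1: 1={part,t=1,log=-}
step 5 deliver 1→0: —
step 6 deliver 0→2: 2={part,t=1,log=-}
step 7 deliver 2→0: 0={coor,t=1,log=y}
step 8 deliver 0→2: 2={part,t=1,log=y}
step 9 timeout(0): 0={coor,t=2,log=y}
step 10 deliver 0→3: 3={part,t=1,log=y}
step 11 deliver 3→0: —
step 12 deliver 0→1: 1={part,t=1,log=y}
step 13 deliver 1→0: —
step 14 deliver 1→0: —
step 15 deliver 2→0: —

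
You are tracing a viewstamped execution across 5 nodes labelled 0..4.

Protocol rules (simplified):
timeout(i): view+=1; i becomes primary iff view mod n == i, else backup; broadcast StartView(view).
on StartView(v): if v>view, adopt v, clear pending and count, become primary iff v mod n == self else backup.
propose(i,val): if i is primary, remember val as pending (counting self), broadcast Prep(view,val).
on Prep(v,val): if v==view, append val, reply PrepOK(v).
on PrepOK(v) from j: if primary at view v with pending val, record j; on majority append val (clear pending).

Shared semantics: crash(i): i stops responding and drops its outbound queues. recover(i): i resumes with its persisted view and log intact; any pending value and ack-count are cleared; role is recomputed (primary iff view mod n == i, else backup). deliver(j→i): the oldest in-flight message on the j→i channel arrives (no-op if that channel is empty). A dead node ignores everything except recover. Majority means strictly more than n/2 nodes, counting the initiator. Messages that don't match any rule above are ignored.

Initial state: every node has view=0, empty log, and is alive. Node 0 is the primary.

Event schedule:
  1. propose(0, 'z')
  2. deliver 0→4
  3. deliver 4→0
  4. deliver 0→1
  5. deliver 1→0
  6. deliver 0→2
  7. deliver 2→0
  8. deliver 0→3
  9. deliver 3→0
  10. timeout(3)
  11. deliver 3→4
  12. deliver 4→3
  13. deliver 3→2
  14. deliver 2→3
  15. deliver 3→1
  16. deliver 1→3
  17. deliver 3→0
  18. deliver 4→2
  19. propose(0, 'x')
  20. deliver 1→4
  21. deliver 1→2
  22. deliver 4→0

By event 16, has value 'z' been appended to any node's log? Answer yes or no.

[1] propose(0,'z') → ∅
[2] deliver 0→4 → N4(back v0 [z])
[3] deliver 4→0 → ∅
[4] deliver 0→1 → N1(back v0 [z])
[5] deliver 1→0 → N0(prim v0 [z])
[6] deliver 0→2 → N2(back v0 [z])
[7] deliver 2→0 → ∅
[8] deliver 0→3 → N3(back v0 [z])
[9] deliver 3→0 → ∅
[10] timeout(3) → N3(back v1 [z])
[11] deliver 3→4 → N4(back v1 [z])
[12] deliver 4→3 → ∅
[13] deliver 3→2 → N2(back v1 [z])
[14] deliver 2→3 → ∅
[15] deliver 3→1 → N1(prim v1 [z])
[16] deliver 1→3 → ∅

yes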